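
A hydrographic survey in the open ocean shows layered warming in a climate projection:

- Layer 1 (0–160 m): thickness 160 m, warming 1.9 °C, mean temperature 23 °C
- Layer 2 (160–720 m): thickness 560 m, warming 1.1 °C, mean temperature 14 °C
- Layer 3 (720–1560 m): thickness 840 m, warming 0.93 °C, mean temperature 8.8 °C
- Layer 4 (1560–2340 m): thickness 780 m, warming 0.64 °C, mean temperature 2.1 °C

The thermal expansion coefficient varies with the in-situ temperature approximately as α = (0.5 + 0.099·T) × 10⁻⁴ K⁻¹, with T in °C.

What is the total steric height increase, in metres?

Layer 1: α = (0.5 + 0.099×23)×10⁻⁴ = 2.777×10⁻⁴ K⁻¹
Layer 2: α = (0.5 + 0.099×14)×10⁻⁴ = 1.886×10⁻⁴ K⁻¹
Layer 3: α = (0.5 + 0.099×8.8)×10⁻⁴ = 1.3712×10⁻⁴ K⁻¹
Layer 4: α = (0.5 + 0.099×2.1)×10⁻⁴ = 0.7079×10⁻⁴ K⁻¹
Layer 1: 1.9 × 160 × 2.777×10⁻⁴ = 0.0844208 m
560 × 1.1 × 1.886×10⁻⁴ = 0.1161776 m
Layer 3: 840 × 0.93 × 1.3712×10⁻⁴ = 0.107118144 m
1560–2340 m: 780 × 0.64 × 0.7079×10⁻⁴ = 0.035338368 m
Δh = 0.0844208 + 0.1161776 + 0.107118144 + 0.035338368 = 0.343054912 m

about 0.34 m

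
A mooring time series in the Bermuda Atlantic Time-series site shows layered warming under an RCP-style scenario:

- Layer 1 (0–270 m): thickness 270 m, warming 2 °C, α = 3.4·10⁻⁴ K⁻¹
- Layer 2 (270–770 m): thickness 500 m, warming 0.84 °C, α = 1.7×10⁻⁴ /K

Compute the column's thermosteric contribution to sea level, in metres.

0.255 m of thermosteric rise

0–270 m: 2 × 270 × 3.4×10⁻⁴ = 0.18360 m
0.84 × 500 × 1.7×10⁻⁴ = 0.07140 m
Δh = 0.18360 + 0.07140 = 0.25500 m ≈ 0.255 m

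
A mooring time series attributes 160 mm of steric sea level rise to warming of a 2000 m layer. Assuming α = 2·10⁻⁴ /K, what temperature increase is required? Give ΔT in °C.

ΔT = Δh/(αH) = 0.16 / (2×10⁻⁴ × 2000) = 0.4000 °C

ΔT ≈ 0.40 °C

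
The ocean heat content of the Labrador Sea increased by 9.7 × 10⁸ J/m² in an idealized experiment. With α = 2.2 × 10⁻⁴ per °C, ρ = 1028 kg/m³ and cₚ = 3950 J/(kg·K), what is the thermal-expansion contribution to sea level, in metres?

Δh = αQ/(ρcₚ) = 2.2×10⁻⁴ × 9.7×10⁸ / (1028 × 3950) ≈ 0.052554 m

Δh ≈ 0.0526 m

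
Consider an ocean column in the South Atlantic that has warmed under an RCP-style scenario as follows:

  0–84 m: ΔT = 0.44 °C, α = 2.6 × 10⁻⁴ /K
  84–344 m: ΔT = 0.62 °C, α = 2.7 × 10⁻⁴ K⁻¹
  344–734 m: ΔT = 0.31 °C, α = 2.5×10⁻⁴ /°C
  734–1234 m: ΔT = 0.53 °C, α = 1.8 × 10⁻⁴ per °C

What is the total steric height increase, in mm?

Layer 1: 0.44 × 84 × 2.6×10⁻⁴ = 0.0096096 m
0.62 × 2.7×10⁻⁴ × 260 = 0.043524 m
Layer 3: 2.5×10⁻⁴ × 390 × 0.31 = 0.030225 m
Layer 4: 0.53 × 1.8×10⁻⁴ × 500 = 0.04770 m
Δh = 0.0096096 + 0.043524 + 0.030225 + 0.04770 = 0.1310586 m ≈ 131 mm

Δh ≈ 131 mm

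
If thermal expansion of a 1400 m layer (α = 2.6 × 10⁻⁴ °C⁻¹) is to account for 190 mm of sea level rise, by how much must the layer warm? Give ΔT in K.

ΔT ≈ 0.522 K

ΔT = Δh/(αH) = 0.19 / (2.6×10⁻⁴ × 1400) ≈ 0.5220 K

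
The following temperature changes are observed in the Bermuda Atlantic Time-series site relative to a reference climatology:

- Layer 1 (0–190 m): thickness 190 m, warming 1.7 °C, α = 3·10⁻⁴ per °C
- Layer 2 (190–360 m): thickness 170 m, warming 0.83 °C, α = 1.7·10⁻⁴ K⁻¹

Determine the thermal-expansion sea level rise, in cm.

3×10⁻⁴ × 190 × 1.7 = 0.09690 m
Layer 2: 170 × 0.83 × 1.7×10⁻⁴ = 0.023987 m
Δh = 0.09690 + 0.023987 = 0.120887 m

about 12.1 cm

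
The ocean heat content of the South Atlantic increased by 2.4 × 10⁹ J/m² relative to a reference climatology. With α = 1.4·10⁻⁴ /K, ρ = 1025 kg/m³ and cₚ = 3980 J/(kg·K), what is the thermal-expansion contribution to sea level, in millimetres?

Δh = αQ/(ρcₚ) = 1.4×10⁻⁴ × 2.4×10⁹ / (1025 × 3980) ≈ 0.082363 m

Δh ≈ 82.4 mm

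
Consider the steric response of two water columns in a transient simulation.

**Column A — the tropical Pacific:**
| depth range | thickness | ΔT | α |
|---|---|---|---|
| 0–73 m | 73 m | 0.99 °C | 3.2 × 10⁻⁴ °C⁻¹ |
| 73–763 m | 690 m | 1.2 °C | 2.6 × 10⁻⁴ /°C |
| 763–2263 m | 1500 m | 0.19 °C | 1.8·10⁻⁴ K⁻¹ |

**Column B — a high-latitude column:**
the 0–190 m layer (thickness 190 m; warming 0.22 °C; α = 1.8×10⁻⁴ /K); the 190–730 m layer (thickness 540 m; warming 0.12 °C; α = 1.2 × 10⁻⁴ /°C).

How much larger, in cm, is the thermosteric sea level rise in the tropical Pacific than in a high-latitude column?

A 0.99 × 73 × 3.2×10⁻⁴ = 0.0231264 m
A 73–763 m: 690 × 2.6×10⁻⁴ × 1.2 = 0.21528 m
A 763–2263 m: 1500 × 0.19 × 1.8×10⁻⁴ = 0.05130 m
A total: 0.2897064 m
B Layer 1: 190 × 0.22 × 1.8×10⁻⁴ = 0.007524 m
B 540 × 1.2×10⁻⁴ × 0.12 = 0.007776 m
B total: 0.01530 m
Difference: 0.2897064 − 0.01530 = 0.2744064 m

27.4 cm larger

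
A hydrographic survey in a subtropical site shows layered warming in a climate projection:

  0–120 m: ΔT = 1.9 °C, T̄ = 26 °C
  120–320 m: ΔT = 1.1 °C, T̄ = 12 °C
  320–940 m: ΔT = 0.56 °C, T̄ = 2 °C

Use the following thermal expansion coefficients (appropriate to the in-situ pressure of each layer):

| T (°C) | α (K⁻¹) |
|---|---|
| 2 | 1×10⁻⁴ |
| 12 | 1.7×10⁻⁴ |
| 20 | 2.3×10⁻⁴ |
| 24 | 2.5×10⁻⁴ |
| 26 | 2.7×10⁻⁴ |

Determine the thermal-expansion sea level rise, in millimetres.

134 mm

Layer 1 at 26 °C → α = 2.7×10⁻⁴ K⁻¹
Layer 2 at 12 °C → α = 1.7×10⁻⁴ K⁻¹
Layer 3 at 2 °C → α = 1×10⁻⁴ K⁻¹
0–120 m: 2.7×10⁻⁴ × 120 × 1.9 = 0.06156 m
120–320 m: 1.1 × 200 × 1.7×10⁻⁴ = 0.03740 m
Layer 3: 620 × 1×10⁻⁴ × 0.56 = 0.03472 m
Δh = 0.06156 + 0.03740 + 0.03472 = 0.13368 m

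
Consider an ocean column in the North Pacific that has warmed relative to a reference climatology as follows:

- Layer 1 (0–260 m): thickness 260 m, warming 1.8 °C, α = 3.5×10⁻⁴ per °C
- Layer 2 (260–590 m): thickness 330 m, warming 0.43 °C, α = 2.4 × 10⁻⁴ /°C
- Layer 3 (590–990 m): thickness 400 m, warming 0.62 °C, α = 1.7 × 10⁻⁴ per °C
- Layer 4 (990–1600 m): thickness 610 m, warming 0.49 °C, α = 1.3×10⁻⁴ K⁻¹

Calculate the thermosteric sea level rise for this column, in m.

0.28 m

1.8 × 3.5×10⁻⁴ × 260 = 0.16380 m
260–590 m: 0.43 × 330 × 2.4×10⁻⁴ = 0.034056 m
0.62 × 400 × 1.7×10⁻⁴ = 0.04216 m
990–1600 m: 1.3×10⁻⁴ × 610 × 0.49 = 0.038857 m
Δh = 0.16380 + 0.034056 + 0.04216 + 0.038857 = 0.278873 m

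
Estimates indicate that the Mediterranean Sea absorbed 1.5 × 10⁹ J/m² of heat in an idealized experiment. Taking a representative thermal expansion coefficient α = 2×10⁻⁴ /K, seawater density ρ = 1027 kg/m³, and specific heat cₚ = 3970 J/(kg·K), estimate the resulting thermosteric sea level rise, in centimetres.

Δh = αQ/(ρcₚ) = 2×10⁻⁴ × 1.5×10⁹ / (1027 × 3970) ≈ 0.07358 m

7.36 cm of thermosteric rise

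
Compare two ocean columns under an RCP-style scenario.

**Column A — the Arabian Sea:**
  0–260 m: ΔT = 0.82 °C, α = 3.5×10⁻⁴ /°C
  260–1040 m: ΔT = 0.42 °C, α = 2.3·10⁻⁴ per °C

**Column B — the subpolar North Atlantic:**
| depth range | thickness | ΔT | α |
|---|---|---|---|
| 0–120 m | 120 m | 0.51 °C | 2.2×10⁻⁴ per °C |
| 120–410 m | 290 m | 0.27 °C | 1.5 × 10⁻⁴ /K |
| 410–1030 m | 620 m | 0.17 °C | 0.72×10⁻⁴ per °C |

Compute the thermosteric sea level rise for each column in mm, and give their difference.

A 260 × 3.5×10⁻⁴ × 0.82 = 0.07462 m
A 260–1040 m: 2.3×10⁻⁴ × 780 × 0.42 = 0.075348 m
A total: 0.149968 m
B 0–120 m: 0.51 × 2.2×10⁻⁴ × 120 = 0.013464 m
B 290 × 1.5×10⁻⁴ × 0.27 = 0.011745 m
B 0.17 × 620 × 0.72×10⁻⁴ = 0.0075888 m
B total: 0.0327978 m
Difference: 0.149968 − 0.0327978 = 0.1171702 m

Δh_A ≈ 150 mm, Δh_B ≈ 32.8 mm; difference ≈ 117 mm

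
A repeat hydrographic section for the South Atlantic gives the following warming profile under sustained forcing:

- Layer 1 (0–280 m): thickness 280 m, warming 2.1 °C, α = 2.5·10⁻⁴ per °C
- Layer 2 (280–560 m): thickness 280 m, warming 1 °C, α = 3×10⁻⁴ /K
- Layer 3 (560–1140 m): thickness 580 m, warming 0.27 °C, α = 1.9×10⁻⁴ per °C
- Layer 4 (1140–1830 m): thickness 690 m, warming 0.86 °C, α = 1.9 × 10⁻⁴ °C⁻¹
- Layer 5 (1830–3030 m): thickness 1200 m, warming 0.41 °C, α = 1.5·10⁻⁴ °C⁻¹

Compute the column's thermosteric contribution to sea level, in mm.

280 × 2.1 × 2.5×10⁻⁴ = 0.14700 m
280–560 m: 280 × 3×10⁻⁴ × 1 = 0.08400 m
560–1140 m: 580 × 0.27 × 1.9×10⁻⁴ = 0.029754 m
1140–1830 m: 1.9×10⁻⁴ × 0.86 × 690 = 0.112746 m
Layer 5: 0.41 × 1200 × 1.5×10⁻⁴ = 0.07380 m
Δh = 0.14700 + 0.08400 + 0.029754 + 0.112746 + 0.07380 = 0.44730 m

Δh = 447 mm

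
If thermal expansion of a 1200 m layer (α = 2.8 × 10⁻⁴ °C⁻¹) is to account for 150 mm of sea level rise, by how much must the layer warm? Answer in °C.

0.446 °C

ΔT = Δh/(αH) = 0.15 / (2.8×10⁻⁴ × 1200) ≈ 0.4464 °C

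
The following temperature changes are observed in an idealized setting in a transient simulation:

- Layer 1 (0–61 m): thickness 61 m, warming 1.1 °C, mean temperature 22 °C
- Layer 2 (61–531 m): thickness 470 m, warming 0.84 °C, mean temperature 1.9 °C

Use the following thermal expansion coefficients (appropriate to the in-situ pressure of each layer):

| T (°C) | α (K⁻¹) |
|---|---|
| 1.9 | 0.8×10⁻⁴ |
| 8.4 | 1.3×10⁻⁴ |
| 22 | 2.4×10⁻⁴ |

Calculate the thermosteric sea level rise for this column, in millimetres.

Δh = 47.7 mm

Layer 1 at 22 °C → α = 2.4×10⁻⁴ K⁻¹
Layer 2 at 1.9 °C → α = 0.8×10⁻⁴ K⁻¹
0–61 m: 61 × 1.1 × 2.4×10⁻⁴ = 0.016104 m
Layer 2: 0.84 × 0.8×10⁻⁴ × 470 = 0.031584 m
Δh = 0.016104 + 0.031584 = 0.047688 m ≈ 47.7 mm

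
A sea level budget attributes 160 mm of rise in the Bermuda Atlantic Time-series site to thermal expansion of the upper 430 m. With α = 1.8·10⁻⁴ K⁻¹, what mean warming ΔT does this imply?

ΔT = Δh/(αH) = 0.16 / (1.8×10⁻⁴ × 430) ≈ 2.067 °C

about 2.07 °C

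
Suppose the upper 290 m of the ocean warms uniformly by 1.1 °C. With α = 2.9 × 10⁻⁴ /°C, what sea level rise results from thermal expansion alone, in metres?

Δh = αΔT·H = 2.9×10⁻⁴ × 1.1 × 290 = 0.09251 m

0.0925 m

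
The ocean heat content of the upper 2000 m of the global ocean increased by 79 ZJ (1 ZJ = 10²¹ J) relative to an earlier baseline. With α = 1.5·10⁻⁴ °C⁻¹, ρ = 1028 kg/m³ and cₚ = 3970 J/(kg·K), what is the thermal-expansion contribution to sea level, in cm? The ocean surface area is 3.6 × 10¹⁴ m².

Per unit area: Q = 79×10²¹ / (3.6×10¹⁴) ≈ 2.194×10⁸ J/m²
Δh = αQ/(ρcₚ) = 1.5×10⁻⁴ × 2.194×10⁸ / (1028 × 3970) ≈ 0.0080639 m

Δh = 0.81 cm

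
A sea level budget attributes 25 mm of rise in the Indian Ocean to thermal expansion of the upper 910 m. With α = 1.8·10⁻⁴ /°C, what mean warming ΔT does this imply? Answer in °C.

0.15 °C

ΔT = Δh/(αH) = 0.025 / (1.8×10⁻⁴ × 910) ≈ 0.1526 °C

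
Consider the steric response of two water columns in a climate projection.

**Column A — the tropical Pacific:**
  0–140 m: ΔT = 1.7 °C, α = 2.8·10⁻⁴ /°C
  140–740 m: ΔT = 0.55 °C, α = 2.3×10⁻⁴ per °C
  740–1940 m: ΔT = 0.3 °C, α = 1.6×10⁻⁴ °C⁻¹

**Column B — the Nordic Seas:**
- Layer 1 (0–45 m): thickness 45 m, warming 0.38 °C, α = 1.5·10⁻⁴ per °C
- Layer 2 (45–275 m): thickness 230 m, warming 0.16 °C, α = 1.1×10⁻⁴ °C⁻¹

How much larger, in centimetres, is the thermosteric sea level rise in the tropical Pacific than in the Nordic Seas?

19.4 cm larger

A 0–140 m: 140 × 1.7 × 2.8×10⁻⁴ = 0.06664 m
A Layer 2: 600 × 2.3×10⁻⁴ × 0.55 = 0.07590 m
A 740–1940 m: 0.3 × 1.6×10⁻⁴ × 1200 = 0.05760 m
A total: 0.20014 m
B Layer 1: 1.5×10⁻⁴ × 0.38 × 45 = 0.002565 m
B 230 × 1.1×10⁻⁴ × 0.16 = 0.004048 m
B total: 0.006613 m
Difference: 0.20014 − 0.006613 = 0.193527 m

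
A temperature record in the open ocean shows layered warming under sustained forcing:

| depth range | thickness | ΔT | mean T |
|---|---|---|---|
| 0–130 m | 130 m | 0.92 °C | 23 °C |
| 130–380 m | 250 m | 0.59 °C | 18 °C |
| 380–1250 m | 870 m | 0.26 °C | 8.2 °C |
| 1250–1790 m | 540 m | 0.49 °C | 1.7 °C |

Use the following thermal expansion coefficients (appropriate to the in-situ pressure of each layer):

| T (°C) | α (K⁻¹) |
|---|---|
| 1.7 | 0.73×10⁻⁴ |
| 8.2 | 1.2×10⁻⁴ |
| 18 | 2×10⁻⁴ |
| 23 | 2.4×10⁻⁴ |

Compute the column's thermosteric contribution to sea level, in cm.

Layer 1 at 23 °C → α = 2.4×10⁻⁴ K⁻¹
Layer 2 at 18 °C → α = 2×10⁻⁴ K⁻¹
Layer 3 at 8.2 °C → α = 1.2×10⁻⁴ K⁻¹
Layer 4 at 1.7 °C → α = 0.73×10⁻⁴ K⁻¹
Layer 1: 2.4×10⁻⁴ × 130 × 0.92 = 0.028704 m
Layer 2: 250 × 2×10⁻⁴ × 0.59 = 0.02950 m
870 × 0.26 × 1.2×10⁻⁴ = 0.027144 m
1250–1790 m: 0.73×10⁻⁴ × 0.49 × 540 = 0.0193158 m
Δh = 0.028704 + 0.02950 + 0.027144 + 0.0193158 = 0.1046638 m

10.5 cm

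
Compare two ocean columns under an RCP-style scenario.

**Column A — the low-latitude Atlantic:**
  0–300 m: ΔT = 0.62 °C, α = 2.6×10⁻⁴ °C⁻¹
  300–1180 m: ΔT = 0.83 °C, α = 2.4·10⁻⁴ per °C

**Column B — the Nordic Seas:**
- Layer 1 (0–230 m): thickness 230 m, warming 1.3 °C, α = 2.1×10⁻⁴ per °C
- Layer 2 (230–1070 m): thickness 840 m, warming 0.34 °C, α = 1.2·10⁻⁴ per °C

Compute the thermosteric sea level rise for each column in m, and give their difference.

Δh_A ≈ 0.22 m, Δh_B ≈ 0.097 m; difference ≈ 0.13 m

A 0–300 m: 0.62 × 300 × 2.6×10⁻⁴ = 0.04836 m
A 0.83 × 2.4×10⁻⁴ × 880 = 0.175296 m
A total: 0.223656 m
B Layer 1: 230 × 1.3 × 2.1×10⁻⁴ = 0.06279 m
B 230–1070 m: 1.2×10⁻⁴ × 840 × 0.34 = 0.034272 m
B total: 0.097062 m
Difference: 0.223656 − 0.097062 = 0.126594 m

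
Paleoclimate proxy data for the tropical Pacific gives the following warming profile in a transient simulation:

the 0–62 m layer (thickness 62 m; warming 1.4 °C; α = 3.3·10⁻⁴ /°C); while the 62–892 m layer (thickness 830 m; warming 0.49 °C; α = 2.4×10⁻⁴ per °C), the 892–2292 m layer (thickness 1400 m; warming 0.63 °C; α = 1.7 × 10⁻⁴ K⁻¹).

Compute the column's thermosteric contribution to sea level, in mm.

Layer 1: 1.4 × 62 × 3.3×10⁻⁴ = 0.028644 m
Layer 2: 830 × 2.4×10⁻⁴ × 0.49 = 0.097608 m
1400 × 1.7×10⁻⁴ × 0.63 = 0.14994 m
Δh = 0.028644 + 0.097608 + 0.14994 = 0.276192 m

280 mm of thermosteric rise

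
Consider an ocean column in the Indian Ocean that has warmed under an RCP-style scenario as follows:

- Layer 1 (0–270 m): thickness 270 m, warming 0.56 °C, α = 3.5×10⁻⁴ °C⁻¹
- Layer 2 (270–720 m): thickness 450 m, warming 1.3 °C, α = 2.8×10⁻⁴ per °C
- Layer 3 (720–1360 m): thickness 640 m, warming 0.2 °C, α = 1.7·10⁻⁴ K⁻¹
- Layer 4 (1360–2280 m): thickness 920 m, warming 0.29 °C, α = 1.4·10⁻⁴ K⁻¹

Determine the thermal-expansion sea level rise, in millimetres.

0.56 × 3.5×10⁻⁴ × 270 = 0.05292 m
Layer 2: 450 × 2.8×10⁻⁴ × 1.3 = 0.16380 m
720–1360 m: 0.2 × 1.7×10⁻⁴ × 640 = 0.02176 m
0.29 × 920 × 1.4×10⁻⁴ = 0.037352 m
Δh = 0.05292 + 0.16380 + 0.02176 + 0.037352 = 0.275832 m ≈ 276 mm

276 mm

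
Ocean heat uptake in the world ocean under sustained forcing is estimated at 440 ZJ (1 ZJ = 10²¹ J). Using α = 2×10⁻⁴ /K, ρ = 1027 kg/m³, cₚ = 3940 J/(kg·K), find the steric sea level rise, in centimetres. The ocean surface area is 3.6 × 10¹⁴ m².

6.04 cm

Per unit area: Q = 440×10²¹ / (3.6×10¹⁴) ≈ 1.222×10⁹ J/m²
Δh = αQ/(ρcₚ) = 2×10⁻⁴ × 1.222×10⁹ / (1027 × 3940) ≈ 0.06040 m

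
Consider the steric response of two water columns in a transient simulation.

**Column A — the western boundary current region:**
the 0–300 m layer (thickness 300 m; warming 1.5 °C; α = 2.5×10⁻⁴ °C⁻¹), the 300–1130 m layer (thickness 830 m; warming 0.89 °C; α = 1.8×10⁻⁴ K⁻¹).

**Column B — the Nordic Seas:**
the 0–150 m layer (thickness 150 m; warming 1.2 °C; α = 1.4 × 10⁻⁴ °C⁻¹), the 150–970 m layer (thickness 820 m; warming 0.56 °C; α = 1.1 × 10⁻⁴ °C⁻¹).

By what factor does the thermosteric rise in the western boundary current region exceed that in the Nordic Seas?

A 2.5×10⁻⁴ × 300 × 1.5 = 0.11250 m
A 300–1130 m: 1.8×10⁻⁴ × 0.89 × 830 = 0.132966 m
A total: 0.245466 m
B 1.2 × 1.4×10⁻⁴ × 150 = 0.02520 m
B Layer 2: 820 × 0.56 × 1.1×10⁻⁴ = 0.050512 m
B total: 0.075712 m
Ratio: 0.245466 / 0.075712 ≈ 3.242

a factor of 3.2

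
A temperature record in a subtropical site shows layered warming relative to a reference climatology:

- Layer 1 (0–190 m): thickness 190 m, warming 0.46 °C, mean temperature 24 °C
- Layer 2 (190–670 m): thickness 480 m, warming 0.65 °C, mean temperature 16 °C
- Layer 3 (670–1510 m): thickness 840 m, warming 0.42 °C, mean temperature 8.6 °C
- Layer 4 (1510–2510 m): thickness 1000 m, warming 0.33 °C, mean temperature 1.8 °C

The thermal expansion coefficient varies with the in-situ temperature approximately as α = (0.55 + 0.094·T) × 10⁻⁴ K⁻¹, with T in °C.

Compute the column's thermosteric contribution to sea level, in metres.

Layer 1: α = (0.55 + 0.094×24)×10⁻⁴ = 2.806×10⁻⁴ K⁻¹
Layer 2: α = (0.55 + 0.094×16)×10⁻⁴ = 2.054×10⁻⁴ K⁻¹
Layer 3: α = (0.55 + 0.094×8.6)×10⁻⁴ = 1.3584×10⁻⁴ K⁻¹
Layer 4: α = (0.55 + 0.094×1.8)×10⁻⁴ = 0.7192×10⁻⁴ K⁻¹
2.806×10⁻⁴ × 190 × 0.46 = 0.02452444 m
190–670 m: 480 × 0.65 × 2.054×10⁻⁴ = 0.0640848 m
Layer 3: 840 × 0.42 × 1.3584×10⁻⁴ = 0.047924352 m
1510–2510 m: 0.33 × 0.7192×10⁻⁴ × 1000 = 0.0237336 m
Δh = 0.02452444 + 0.0640848 + 0.047924352 + 0.0237336 = 0.160267192 m ≈ 0.160 m

0.160 m of thermosteric rise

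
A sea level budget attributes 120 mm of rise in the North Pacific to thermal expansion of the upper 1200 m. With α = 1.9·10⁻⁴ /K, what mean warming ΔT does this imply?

ΔT = Δh/(αH) = 0.12 / (1.9×10⁻⁴ × 1200) ≈ 0.5263 K

0.53 K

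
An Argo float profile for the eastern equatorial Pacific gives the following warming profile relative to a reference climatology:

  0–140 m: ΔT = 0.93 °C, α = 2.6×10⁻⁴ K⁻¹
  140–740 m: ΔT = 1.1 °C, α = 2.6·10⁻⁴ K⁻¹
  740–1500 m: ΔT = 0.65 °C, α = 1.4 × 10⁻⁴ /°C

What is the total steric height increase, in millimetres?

0.93 × 140 × 2.6×10⁻⁴ = 0.033852 m
Layer 2: 1.1 × 2.6×10⁻⁴ × 600 = 0.17160 m
Layer 3: 1.4×10⁻⁴ × 760 × 0.65 = 0.06916 m
Δh = 0.033852 + 0.17160 + 0.06916 = 0.274612 m ≈ 275 mm

275 mm of thermosteric rise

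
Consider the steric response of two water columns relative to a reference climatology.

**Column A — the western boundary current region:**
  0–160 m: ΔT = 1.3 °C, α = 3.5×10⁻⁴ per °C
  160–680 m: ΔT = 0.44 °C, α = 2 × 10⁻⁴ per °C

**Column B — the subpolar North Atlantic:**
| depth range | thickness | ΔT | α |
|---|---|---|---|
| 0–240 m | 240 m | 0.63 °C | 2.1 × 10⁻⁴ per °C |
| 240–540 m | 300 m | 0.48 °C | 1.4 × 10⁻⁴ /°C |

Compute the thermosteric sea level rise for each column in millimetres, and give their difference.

A 0–160 m: 1.3 × 3.5×10⁻⁴ × 160 = 0.07280 m
A Layer 2: 0.44 × 520 × 2×10⁻⁴ = 0.04576 m
A total: 0.11856 m
B 0–240 m: 2.1×10⁻⁴ × 0.63 × 240 = 0.031752 m
B Layer 2: 0.48 × 300 × 1.4×10⁻⁴ = 0.02016 m
B total: 0.051912 m
Difference: 0.11856 − 0.051912 = 0.066648 m

A: 120 mm; B: 52 mm; difference 67 mm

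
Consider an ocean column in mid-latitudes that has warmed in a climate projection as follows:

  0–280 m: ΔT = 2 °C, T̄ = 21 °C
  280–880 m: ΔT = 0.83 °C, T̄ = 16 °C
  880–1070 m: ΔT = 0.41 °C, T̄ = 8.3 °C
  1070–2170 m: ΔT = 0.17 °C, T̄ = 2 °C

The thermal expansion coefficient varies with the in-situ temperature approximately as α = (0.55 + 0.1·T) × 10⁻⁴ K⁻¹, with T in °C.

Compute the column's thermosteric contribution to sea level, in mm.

280 mm

Layer 1: α = (0.55 + 0.1×21)×10⁻⁴ = 2.65×10⁻⁴ K⁻¹
Layer 2: α = (0.55 + 0.1×16)×10⁻⁴ = 2.15×10⁻⁴ K⁻¹
Layer 3: α = (0.55 + 0.1×8.3)×10⁻⁴ = 1.38×10⁻⁴ K⁻¹
Layer 4: α = (0.55 + 0.1×2)×10⁻⁴ = 0.75×10⁻⁴ K⁻¹
2.65×10⁻⁴ × 280 × 2 = 0.14840 m
2.15×10⁻⁴ × 600 × 0.83 = 0.10707 m
880–1070 m: 190 × 1.38×10⁻⁴ × 0.41 = 0.0107502 m
Layer 4: 1100 × 0.17 × 0.75×10⁻⁴ = 0.014025 m
Δh = 0.14840 + 0.10707 + 0.0107502 + 0.014025 = 0.2802452 m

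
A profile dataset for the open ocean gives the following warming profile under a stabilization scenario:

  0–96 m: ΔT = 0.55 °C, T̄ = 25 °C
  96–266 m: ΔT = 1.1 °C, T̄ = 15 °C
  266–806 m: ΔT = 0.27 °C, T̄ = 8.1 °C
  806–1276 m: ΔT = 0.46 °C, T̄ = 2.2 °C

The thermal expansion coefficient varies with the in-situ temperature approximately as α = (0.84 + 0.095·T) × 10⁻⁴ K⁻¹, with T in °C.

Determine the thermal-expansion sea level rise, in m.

Layer 1: α = (0.84 + 0.095×25)×10⁻⁴ = 3.215×10⁻⁴ K⁻¹
Layer 2: α = (0.84 + 0.095×15)×10⁻⁴ = 2.265×10⁻⁴ K⁻¹
Layer 3: α = (0.84 + 0.095×8.1)×10⁻⁴ = 1.6095×10⁻⁴ K⁻¹
Layer 4: α = (0.84 + 0.095×2.2)×10⁻⁴ = 1.049×10⁻⁴ K⁻¹
3.215×10⁻⁴ × 0.55 × 96 = 0.0169752 m
96–266 m: 1.1 × 2.265×10⁻⁴ × 170 = 0.0423555 m
540 × 1.6095×10⁻⁴ × 0.27 = 0.02346651 m
Layer 4: 0.46 × 1.049×10⁻⁴ × 470 = 0.02267938 m
Δh = 0.0169752 + 0.0423555 + 0.02346651 + 0.02267938 = 0.10547659 m ≈ 0.11 m

Δh ≈ 0.11 m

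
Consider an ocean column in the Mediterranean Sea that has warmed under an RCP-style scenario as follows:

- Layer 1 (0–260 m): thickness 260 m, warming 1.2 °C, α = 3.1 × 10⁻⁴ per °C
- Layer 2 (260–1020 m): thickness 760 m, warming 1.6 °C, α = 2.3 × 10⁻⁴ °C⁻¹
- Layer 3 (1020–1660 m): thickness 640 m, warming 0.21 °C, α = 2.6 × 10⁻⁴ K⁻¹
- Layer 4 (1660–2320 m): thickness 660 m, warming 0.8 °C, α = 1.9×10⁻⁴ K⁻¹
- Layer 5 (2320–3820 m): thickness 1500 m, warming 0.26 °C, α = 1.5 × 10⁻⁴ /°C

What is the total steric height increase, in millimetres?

Layer 1: 260 × 1.2 × 3.1×10⁻⁴ = 0.09672 m
260–1020 m: 1.6 × 760 × 2.3×10⁻⁴ = 0.27968 m
1020–1660 m: 2.6×10⁻⁴ × 0.21 × 640 = 0.034944 m
1660–2320 m: 1.9×10⁻⁴ × 660 × 0.8 = 0.10032 m
2320–3820 m: 1500 × 0.26 × 1.5×10⁻⁴ = 0.05850 m
Δh = 0.09672 + 0.27968 + 0.034944 + 0.10032 + 0.05850 = 0.570164 m

570 mm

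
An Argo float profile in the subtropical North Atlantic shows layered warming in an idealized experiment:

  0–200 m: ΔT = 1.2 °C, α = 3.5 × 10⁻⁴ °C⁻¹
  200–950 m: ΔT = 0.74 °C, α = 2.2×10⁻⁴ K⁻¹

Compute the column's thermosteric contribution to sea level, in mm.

Δh ≈ 206 mm

0–200 m: 3.5×10⁻⁴ × 1.2 × 200 = 0.08400 m
0.74 × 2.2×10⁻⁴ × 750 = 0.12210 m
Δh = 0.08400 + 0.12210 = 0.20610 m ≈ 206 mm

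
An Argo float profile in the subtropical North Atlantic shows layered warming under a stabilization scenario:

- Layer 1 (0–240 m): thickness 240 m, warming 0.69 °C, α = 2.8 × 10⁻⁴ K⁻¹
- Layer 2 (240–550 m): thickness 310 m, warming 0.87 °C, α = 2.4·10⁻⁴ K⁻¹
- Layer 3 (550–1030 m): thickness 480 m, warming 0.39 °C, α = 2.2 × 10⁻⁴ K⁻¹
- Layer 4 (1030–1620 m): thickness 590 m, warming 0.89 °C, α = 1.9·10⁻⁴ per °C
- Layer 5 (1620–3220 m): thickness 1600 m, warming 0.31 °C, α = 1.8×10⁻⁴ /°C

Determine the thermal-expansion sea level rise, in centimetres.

Δh ≈ 34.1 cm

Layer 1: 240 × 0.69 × 2.8×10⁻⁴ = 0.046368 m
240–550 m: 0.87 × 2.4×10⁻⁴ × 310 = 0.064728 m
Layer 3: 480 × 0.39 × 2.2×10⁻⁴ = 0.041184 m
0.89 × 1.9×10⁻⁴ × 590 = 0.099769 m
1620–3220 m: 0.31 × 1.8×10⁻⁴ × 1600 = 0.08928 m
Δh = 0.046368 + 0.064728 + 0.041184 + 0.099769 + 0.08928 = 0.341329 m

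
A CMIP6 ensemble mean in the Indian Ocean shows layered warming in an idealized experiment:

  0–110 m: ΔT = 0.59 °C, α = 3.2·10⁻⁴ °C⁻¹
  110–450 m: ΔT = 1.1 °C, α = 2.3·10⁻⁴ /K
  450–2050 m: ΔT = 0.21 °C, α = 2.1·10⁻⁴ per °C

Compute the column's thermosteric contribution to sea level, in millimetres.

about 180 mm

Layer 1: 110 × 3.2×10⁻⁴ × 0.59 = 0.020768 m
Layer 2: 2.3×10⁻⁴ × 340 × 1.1 = 0.08602 m
450–2050 m: 0.21 × 2.1×10⁻⁴ × 1600 = 0.07056 m
Δh = 0.020768 + 0.08602 + 0.07056 = 0.177348 m ≈ 180 mm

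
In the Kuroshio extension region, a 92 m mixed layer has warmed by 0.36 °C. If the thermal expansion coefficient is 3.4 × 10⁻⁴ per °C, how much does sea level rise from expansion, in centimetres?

Δh = αΔT·H = 3.4×10⁻⁴ × 0.36 × 92 = 0.0112608 m

1.13 cm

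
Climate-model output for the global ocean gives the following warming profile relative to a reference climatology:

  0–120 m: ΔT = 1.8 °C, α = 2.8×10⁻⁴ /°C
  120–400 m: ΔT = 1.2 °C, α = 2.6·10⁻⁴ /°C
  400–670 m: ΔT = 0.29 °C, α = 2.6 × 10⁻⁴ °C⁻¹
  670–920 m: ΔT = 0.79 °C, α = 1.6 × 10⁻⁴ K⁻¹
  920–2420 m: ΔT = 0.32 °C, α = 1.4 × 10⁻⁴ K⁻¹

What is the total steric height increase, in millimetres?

Δh ≈ 267 mm

0–120 m: 120 × 2.8×10⁻⁴ × 1.8 = 0.06048 m
Layer 2: 2.6×10⁻⁴ × 1.2 × 280 = 0.08736 m
400–670 m: 270 × 2.6×10⁻⁴ × 0.29 = 0.020358 m
670–920 m: 0.79 × 250 × 1.6×10⁻⁴ = 0.03160 m
Layer 5: 1.4×10⁻⁴ × 0.32 × 1500 = 0.06720 m
Δh = 0.06048 + 0.08736 + 0.020358 + 0.03160 + 0.06720 = 0.266998 m ≈ 267 mm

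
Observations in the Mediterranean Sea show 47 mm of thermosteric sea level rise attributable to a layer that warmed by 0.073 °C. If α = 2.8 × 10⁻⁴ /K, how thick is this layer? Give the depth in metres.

H ≈ 2300 m

H = Δh/(αΔT) = 0.047 / (2.8×10⁻⁴ × 0.073) ≈ 2299 m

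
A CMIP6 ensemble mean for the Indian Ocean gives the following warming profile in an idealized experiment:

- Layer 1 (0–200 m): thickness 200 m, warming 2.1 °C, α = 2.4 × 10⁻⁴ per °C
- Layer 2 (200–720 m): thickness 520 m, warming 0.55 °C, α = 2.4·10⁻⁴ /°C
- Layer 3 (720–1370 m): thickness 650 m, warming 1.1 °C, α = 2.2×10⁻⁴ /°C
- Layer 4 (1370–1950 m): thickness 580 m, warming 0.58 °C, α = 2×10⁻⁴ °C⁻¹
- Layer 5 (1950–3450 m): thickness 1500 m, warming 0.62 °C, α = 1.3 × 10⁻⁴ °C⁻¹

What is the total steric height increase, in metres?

Δh ≈ 0.515 m

0–200 m: 2.1 × 200 × 2.4×10⁻⁴ = 0.10080 m
200–720 m: 2.4×10⁻⁴ × 0.55 × 520 = 0.06864 m
720–1370 m: 2.2×10⁻⁴ × 1.1 × 650 = 0.15730 m
Layer 4: 580 × 2×10⁻⁴ × 0.58 = 0.06728 m
1950–3450 m: 1.3×10⁻⁴ × 1500 × 0.62 = 0.12090 m
Δh = 0.10080 + 0.06864 + 0.15730 + 0.06728 + 0.12090 = 0.51492 m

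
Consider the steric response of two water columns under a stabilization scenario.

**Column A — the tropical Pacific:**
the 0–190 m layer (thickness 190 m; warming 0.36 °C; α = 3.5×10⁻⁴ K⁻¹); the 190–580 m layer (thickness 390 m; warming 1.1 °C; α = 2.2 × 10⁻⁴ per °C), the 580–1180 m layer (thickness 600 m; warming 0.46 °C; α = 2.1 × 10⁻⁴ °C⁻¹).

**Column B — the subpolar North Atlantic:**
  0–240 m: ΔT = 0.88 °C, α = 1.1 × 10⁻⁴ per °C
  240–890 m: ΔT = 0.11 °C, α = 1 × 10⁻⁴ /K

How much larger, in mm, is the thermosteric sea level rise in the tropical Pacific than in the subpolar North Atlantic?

146 mm larger

A 3.5×10⁻⁴ × 0.36 × 190 = 0.02394 m
A 190–580 m: 390 × 1.1 × 2.2×10⁻⁴ = 0.09438 m
A 580–1180 m: 600 × 2.1×10⁻⁴ × 0.46 = 0.05796 m
A total: 0.17628 m
B 0–240 m: 1.1×10⁻⁴ × 240 × 0.88 = 0.023232 m
B 1×10⁻⁴ × 0.11 × 650 = 0.00715 m
B total: 0.030382 m
Difference: 0.17628 − 0.030382 = 0.145898 m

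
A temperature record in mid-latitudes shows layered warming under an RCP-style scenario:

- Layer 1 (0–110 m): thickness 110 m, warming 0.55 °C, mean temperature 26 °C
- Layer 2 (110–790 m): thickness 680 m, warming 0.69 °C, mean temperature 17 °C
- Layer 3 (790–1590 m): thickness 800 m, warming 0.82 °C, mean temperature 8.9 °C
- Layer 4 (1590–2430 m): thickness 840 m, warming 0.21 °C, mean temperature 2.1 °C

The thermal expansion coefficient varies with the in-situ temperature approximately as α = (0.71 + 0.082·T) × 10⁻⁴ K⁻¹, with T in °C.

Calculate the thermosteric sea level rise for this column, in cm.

Layer 1: α = (0.71 + 0.082×26)×10⁻⁴ = 2.842×10⁻⁴ K⁻¹
Layer 2: α = (0.71 + 0.082×17)×10⁻⁴ = 2.104×10⁻⁴ K⁻¹
Layer 3: α = (0.71 + 0.082×8.9)×10⁻⁴ = 1.4398×10⁻⁴ K⁻¹
Layer 4: α = (0.71 + 0.082×2.1)×10⁻⁴ = 0.8822×10⁻⁴ K⁻¹
110 × 2.842×10⁻⁴ × 0.55 = 0.0171941 m
680 × 0.69 × 2.104×10⁻⁴ = 0.09871968 m
790–1590 m: 0.82 × 800 × 1.4398×10⁻⁴ = 0.09445088 m
0.8822×10⁻⁴ × 0.21 × 840 = 0.015562008 m
Δh = 0.0171941 + 0.09871968 + 0.09445088 + 0.015562008 = 0.225926668 m

22.6 cm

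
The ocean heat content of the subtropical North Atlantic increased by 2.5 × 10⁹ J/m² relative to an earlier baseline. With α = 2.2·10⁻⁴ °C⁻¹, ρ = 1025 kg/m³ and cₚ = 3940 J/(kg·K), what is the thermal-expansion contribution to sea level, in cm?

13.6 cm of thermosteric rise

Δh = αQ/(ρcₚ) = 2.2×10⁻⁴ × 2.5×10⁹ / (1025 × 3940) ≈ 0.13619 m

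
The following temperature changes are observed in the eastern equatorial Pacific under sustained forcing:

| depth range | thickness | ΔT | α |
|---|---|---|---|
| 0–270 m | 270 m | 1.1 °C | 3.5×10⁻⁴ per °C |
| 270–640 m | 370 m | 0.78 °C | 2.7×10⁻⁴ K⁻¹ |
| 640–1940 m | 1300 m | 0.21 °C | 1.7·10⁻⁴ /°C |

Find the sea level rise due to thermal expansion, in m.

0–270 m: 3.5×10⁻⁴ × 270 × 1.1 = 0.10395 m
0.78 × 2.7×10⁻⁴ × 370 = 0.077922 m
640–1940 m: 0.21 × 1300 × 1.7×10⁻⁴ = 0.04641 m
Δh = 0.10395 + 0.077922 + 0.04641 = 0.228282 m

about 0.228 m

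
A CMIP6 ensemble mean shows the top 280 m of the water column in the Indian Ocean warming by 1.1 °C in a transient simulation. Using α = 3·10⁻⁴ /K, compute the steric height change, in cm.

9.24 cm

Δh = αΔT·H = 3×10⁻⁴ × 1.1 × 280 = 0.09240 m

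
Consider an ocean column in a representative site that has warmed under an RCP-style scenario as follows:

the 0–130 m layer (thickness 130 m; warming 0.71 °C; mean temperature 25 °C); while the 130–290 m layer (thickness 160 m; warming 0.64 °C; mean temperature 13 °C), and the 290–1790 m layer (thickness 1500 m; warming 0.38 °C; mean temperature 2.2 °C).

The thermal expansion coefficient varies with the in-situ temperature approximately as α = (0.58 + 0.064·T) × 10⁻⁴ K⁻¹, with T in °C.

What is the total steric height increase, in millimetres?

about 75.7 mm

Layer 1: α = (0.58 + 0.064×25)×10⁻⁴ = 2.18×10⁻⁴ K⁻¹
Layer 2: α = (0.58 + 0.064×13)×10⁻⁴ = 1.412×10⁻⁴ K⁻¹
Layer 3: α = (0.58 + 0.064×2.2)×10⁻⁴ = 0.7208×10⁻⁴ K⁻¹
Layer 1: 130 × 2.18×10⁻⁴ × 0.71 = 0.0201214 m
160 × 0.64 × 1.412×10⁻⁴ = 0.01445888 m
290–1790 m: 0.38 × 1500 × 0.7208×10⁻⁴ = 0.0410856 m
Δh = 0.0201214 + 0.01445888 + 0.0410856 = 0.07566588 m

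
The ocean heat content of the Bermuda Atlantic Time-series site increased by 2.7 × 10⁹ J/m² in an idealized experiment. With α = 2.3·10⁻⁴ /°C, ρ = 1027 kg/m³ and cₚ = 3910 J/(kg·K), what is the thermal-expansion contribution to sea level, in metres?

Δh ≈ 0.155 m

Δh = αQ/(ρcₚ) = 2.3×10⁻⁴ × 2.7×10⁹ / (1027 × 3910) ≈ 0.15465 m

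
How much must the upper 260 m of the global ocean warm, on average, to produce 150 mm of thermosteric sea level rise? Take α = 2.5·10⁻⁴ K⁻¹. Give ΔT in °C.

about 2.31 °C

ΔT = Δh/(αH) = 0.15 / (2.5×10⁻⁴ × 260) ≈ 2.308 °C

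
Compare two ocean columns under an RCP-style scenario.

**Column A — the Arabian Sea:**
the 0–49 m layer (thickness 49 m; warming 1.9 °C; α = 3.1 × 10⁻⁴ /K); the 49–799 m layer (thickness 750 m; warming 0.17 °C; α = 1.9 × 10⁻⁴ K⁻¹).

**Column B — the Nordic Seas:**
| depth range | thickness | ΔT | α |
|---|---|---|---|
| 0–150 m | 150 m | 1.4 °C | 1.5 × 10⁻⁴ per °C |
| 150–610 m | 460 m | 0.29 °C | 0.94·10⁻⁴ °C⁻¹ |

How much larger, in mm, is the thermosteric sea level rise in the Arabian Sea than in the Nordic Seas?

9.0 mm

A Layer 1: 1.9 × 3.1×10⁻⁴ × 49 = 0.028861 m
A Layer 2: 1.9×10⁻⁴ × 750 × 0.17 = 0.024225 m
A total: 0.053086 m
B Layer 1: 150 × 1.4 × 1.5×10⁻⁴ = 0.03150 m
B Layer 2: 0.29 × 0.94×10⁻⁴ × 460 = 0.0125396 m
B total: 0.0440396 m
Difference: 0.053086 − 0.0440396 = 0.0090464 m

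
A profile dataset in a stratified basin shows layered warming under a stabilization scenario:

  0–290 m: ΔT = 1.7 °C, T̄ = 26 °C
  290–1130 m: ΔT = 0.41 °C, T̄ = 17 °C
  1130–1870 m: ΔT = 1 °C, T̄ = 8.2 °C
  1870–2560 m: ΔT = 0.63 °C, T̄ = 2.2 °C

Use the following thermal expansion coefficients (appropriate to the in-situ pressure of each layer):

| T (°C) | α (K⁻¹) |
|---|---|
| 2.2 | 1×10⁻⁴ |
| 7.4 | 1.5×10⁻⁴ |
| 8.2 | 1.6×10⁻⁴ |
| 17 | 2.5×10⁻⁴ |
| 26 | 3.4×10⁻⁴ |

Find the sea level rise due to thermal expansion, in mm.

Δh ≈ 416 mm

Layer 1 at 26 °C → α = 3.4×10⁻⁴ K⁻¹
Layer 2 at 17 °C → α = 2.5×10⁻⁴ K⁻¹
Layer 3 at 8.2 °C → α = 1.6×10⁻⁴ K⁻¹
Layer 4 at 2.2 °C → α = 1×10⁻⁴ K⁻¹
Layer 1: 3.4×10⁻⁴ × 290 × 1.7 = 0.16762 m
Layer 2: 2.5×10⁻⁴ × 840 × 0.41 = 0.08610 m
740 × 1 × 1.6×10⁻⁴ = 0.11840 m
Layer 4: 690 × 1×10⁻⁴ × 0.63 = 0.04347 m
Δh = 0.16762 + 0.08610 + 0.11840 + 0.04347 = 0.41559 m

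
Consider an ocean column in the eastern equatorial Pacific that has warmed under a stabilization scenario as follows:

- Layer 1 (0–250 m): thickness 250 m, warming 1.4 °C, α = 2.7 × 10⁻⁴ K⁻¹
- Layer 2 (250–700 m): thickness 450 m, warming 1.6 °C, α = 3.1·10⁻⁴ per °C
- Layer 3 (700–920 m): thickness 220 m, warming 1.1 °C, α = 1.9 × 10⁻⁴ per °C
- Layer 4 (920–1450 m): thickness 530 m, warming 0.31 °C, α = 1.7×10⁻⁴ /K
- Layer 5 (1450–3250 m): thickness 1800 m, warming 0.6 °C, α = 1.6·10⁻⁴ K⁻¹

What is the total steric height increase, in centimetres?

1.4 × 2.7×10⁻⁴ × 250 = 0.09450 m
250–700 m: 3.1×10⁻⁴ × 1.6 × 450 = 0.22320 m
1.1 × 220 × 1.9×10⁻⁴ = 0.04598 m
530 × 1.7×10⁻⁴ × 0.31 = 0.027931 m
1.6×10⁻⁴ × 1800 × 0.6 = 0.17280 m
Δh = 0.09450 + 0.22320 + 0.04598 + 0.027931 + 0.17280 = 0.564411 m ≈ 56.4 cm

Δh = 56.4 cm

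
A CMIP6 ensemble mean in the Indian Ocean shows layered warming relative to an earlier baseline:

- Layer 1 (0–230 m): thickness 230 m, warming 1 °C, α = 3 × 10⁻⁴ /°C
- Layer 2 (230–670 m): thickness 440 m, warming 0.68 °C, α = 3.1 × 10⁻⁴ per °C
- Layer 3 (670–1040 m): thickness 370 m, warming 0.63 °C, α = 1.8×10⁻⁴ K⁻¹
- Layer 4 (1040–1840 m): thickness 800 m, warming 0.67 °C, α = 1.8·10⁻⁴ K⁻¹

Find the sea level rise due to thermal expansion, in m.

Layer 1: 1 × 3×10⁻⁴ × 230 = 0.06900 m
Layer 2: 0.68 × 440 × 3.1×10⁻⁴ = 0.092752 m
670–1040 m: 0.63 × 1.8×10⁻⁴ × 370 = 0.041958 m
Layer 4: 0.67 × 800 × 1.8×10⁻⁴ = 0.09648 m
Δh = 0.06900 + 0.092752 + 0.041958 + 0.09648 = 0.30019 m

Δh = 0.30 m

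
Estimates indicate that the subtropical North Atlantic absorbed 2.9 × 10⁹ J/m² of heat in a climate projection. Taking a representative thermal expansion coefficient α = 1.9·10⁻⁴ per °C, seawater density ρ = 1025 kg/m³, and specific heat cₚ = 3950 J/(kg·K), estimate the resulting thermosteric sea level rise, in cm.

Δh = 13.6 cm

Δh = αQ/(ρcₚ) = 1.9×10⁻⁴ × 2.9×10⁹ / (1025 × 3950) ≈ 0.13609 m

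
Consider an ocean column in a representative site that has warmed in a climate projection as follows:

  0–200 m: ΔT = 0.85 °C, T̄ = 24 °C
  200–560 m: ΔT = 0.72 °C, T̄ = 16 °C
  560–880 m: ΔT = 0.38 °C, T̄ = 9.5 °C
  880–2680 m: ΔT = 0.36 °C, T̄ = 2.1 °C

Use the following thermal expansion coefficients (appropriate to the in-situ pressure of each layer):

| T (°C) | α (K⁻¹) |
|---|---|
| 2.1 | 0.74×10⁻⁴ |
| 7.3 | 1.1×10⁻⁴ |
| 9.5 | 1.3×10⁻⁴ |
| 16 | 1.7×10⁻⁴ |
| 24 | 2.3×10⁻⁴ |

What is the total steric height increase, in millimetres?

Δh ≈ 150 mm

Layer 1 at 24 °C → α = 2.3×10⁻⁴ K⁻¹
Layer 2 at 16 °C → α = 1.7×10⁻⁴ K⁻¹
Layer 3 at 9.5 °C → α = 1.3×10⁻⁴ K⁻¹
Layer 4 at 2.1 °C → α = 0.74×10⁻⁴ K⁻¹
200 × 2.3×10⁻⁴ × 0.85 = 0.03910 m
360 × 0.72 × 1.7×10⁻⁴ = 0.044064 m
1.3×10⁻⁴ × 0.38 × 320 = 0.015808 m
Layer 4: 0.74×10⁻⁴ × 0.36 × 1800 = 0.047952 m
Δh = 0.03910 + 0.044064 + 0.015808 + 0.047952 = 0.146924 m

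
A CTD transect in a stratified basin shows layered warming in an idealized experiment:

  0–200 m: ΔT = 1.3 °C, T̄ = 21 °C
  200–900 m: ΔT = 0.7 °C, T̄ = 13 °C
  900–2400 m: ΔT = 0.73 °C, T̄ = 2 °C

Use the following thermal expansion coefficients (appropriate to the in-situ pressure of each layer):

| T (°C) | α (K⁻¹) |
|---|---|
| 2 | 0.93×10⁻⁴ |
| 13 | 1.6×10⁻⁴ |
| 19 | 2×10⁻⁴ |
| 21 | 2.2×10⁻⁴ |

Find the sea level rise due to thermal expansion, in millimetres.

Δh = 240 mm

Layer 1 at 21 °C → α = 2.2×10⁻⁴ K⁻¹
Layer 2 at 13 °C → α = 1.6×10⁻⁴ K⁻¹
Layer 3 at 2 °C → α = 0.93×10⁻⁴ K⁻¹
0–200 m: 2.2×10⁻⁴ × 1.3 × 200 = 0.05720 m
1.6×10⁻⁴ × 0.7 × 700 = 0.07840 m
1500 × 0.93×10⁻⁴ × 0.73 = 0.101835 m
Δh = 0.05720 + 0.07840 + 0.101835 = 0.237435 m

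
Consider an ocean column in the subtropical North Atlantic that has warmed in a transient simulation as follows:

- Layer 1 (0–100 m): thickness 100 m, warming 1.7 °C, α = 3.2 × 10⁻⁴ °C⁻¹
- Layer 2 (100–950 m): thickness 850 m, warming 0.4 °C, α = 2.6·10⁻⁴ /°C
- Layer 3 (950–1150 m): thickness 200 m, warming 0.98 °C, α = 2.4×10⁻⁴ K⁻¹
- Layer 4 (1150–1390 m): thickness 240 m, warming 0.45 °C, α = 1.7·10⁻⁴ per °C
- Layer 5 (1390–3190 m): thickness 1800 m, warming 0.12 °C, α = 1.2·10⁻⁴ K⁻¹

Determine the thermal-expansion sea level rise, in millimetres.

Layer 1: 3.2×10⁻⁴ × 1.7 × 100 = 0.05440 m
0.4 × 850 × 2.6×10⁻⁴ = 0.08840 m
Layer 3: 2.4×10⁻⁴ × 0.98 × 200 = 0.04704 m
Layer 4: 0.45 × 240 × 1.7×10⁻⁴ = 0.01836 m
1390–3190 m: 1800 × 0.12 × 1.2×10⁻⁴ = 0.02592 m
Δh = 0.05440 + 0.08840 + 0.04704 + 0.01836 + 0.02592 = 0.23412 m

Δh = 234 mm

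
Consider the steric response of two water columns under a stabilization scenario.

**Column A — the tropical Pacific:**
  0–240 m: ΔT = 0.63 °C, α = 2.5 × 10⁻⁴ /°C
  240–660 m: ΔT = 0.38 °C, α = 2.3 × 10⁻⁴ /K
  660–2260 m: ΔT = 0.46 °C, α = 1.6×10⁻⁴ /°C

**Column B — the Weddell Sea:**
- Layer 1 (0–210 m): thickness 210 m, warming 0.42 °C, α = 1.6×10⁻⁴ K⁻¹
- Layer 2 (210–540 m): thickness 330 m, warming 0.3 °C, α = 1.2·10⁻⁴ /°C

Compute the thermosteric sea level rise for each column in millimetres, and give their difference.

A 0.63 × 2.5×10⁻⁴ × 240 = 0.03780 m
A Layer 2: 2.3×10⁻⁴ × 420 × 0.38 = 0.036708 m
A 1.6×10⁻⁴ × 0.46 × 1600 = 0.11776 m
A total: 0.192268 m
B 0–210 m: 1.6×10⁻⁴ × 0.42 × 210 = 0.014112 m
B 0.3 × 330 × 1.2×10⁻⁴ = 0.01188 m
B total: 0.025992 m
Difference: 0.192268 − 0.025992 = 0.166276 m

Δh_A ≈ 190 mm, Δh_B ≈ 26 mm; difference ≈ 170 mm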